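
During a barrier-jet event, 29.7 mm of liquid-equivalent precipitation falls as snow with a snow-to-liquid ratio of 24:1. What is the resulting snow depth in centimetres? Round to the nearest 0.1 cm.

snow depth ≈ 71.3 cm

Snow depth = liquid × ratio = 29.7 mm × 24 = 712.8 mm = 71.3 cm.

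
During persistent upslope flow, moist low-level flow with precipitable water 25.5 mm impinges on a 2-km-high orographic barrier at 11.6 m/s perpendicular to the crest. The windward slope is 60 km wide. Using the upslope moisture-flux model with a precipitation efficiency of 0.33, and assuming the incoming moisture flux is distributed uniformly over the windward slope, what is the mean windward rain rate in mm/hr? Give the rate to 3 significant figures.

R ≈ 5.86 mm/hr

Incoming column moisture flux per unit ridge length: F = V × PW = 11.6 × 25.5 = 295.8 mm·m/s.
Spread over the 60 km slope with efficiency ε = 0.33: R = ε·F/W = 0.33 × 295.8 / 60000 m = 1.627e-03 mm/s.
R = 1.627e-03 × 3600 = 5.86 mm/hr.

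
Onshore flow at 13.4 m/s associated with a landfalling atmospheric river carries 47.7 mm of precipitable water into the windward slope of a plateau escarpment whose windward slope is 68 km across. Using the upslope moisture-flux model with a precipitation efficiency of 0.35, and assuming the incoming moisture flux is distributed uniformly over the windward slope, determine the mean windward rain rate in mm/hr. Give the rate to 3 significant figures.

R ≈ 11.8 mm/hr

Incoming column moisture flux per unit ridge length: F = V × PW = 13.4 × 47.7 = 639.18 mm·m/s.
Spread over the 68 km slope with efficiency ε = 0.35: R = ε·F/W = 0.35 × 639.18 / 68000 m = 3.290e-03 mm/s.
R = 3.290e-03 × 3600 = 11.8 mm/hr.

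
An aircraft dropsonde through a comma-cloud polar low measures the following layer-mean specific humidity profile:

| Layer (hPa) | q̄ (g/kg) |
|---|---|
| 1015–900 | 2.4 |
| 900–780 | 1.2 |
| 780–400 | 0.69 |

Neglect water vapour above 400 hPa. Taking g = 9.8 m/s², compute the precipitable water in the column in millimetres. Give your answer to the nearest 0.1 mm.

Precipitable water is the column-integrated vapour mass per unit area: PW = (1/g) Σ q̄ Δp, with q in kg/kg and Δp in Pa (1 kg/m² of water = 1 mm).
Layer 1015–900 hPa: Δp = 115 hPa = 11500 Pa, q̄ = 0.0024 kg/kg → 0.0024 × 11500 / 9.8 = 2.82 mm
Layer 900–780 hPa: Δp = 120 hPa = 12000 Pa, q̄ = 0.0012 kg/kg → 0.0012 × 12000 / 9.8 = 1.47 mm
Layer 780–400 hPa: Δp = 380 hPa = 38000 Pa, q̄ = 0.00069 kg/kg → 0.00069 × 38000 / 9.8 = 2.68 mm
PW = 2.82 + 1.47 + 2.68 = 6.97 ≈ 7.0 mm.

PW ≈ 7.0 mm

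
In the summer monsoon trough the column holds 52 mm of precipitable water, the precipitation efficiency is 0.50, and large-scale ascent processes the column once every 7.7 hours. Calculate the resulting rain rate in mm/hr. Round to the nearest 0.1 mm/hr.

Each overturning extracts ε × PW = 0.50 × 52 = 26 mm.
Rate = ε·PW / τ = 26 / 7.7 h = 3.4 mm/hr.

R ≈ 3.4 mm/hr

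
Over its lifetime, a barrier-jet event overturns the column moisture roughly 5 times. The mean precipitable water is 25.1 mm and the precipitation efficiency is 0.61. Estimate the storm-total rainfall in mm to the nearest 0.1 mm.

Each cycle deposits ε × PW = 0.61 × 25.1 = 15.311 mm.
Over 5 cycles: 5 × 15.311 = 76.6 mm.

rainfall ≈ 76.6 mm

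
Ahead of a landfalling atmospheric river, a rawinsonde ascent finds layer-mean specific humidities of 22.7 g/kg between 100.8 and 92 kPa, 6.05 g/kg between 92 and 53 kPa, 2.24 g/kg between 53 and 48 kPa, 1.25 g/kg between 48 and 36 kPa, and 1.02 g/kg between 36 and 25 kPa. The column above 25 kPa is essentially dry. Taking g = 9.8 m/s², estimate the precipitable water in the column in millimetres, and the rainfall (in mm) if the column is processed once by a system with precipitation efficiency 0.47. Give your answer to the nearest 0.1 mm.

PW ≈ 48.3 mm; rainfall ≈ 22.7 mm

Precipitable water is the column-integrated vapour mass per unit area: PW = (1/g) Σ q̄ Δp, with q in kg/kg and Δp in Pa (1 kg/m² of water = 1 mm).
Layer 100.8–92 kPa: Δp = 88 hPa = 8800 Pa, q̄ = 0.0227 kg/kg → 0.0227 × 8800 / 9.8 = 20.38 mm
Layer 92–53 kPa: Δp = 390 hPa = 39000 Pa, q̄ = 0.00605 kg/kg → 0.00605 × 39000 / 9.8 = 24.08 mm
Layer 53–48 kPa: Δp = 50 hPa = 5000 Pa, q̄ = 0.00224 kg/kg → 0.00224 × 5000 / 9.8 = 1.14 mm
Layer 48–36 kPa: Δp = 120 hPa = 12000 Pa, q̄ = 0.00125 kg/kg → 0.00125 × 12000 / 9.8 = 1.53 mm
Layer 36–25 kPa: Δp = 110 hPa = 11000 Pa, q̄ = 0.00102 kg/kg → 0.00102 × 11000 / 9.8 = 1.14 mm
PW = 20.38 + 24.08 + 1.14 + 1.53 + 1.14 = 48.27 ≈ 48.3 mm.
Rainfall = ε × PW = 0.47 × 48.3 = 22.7 mm.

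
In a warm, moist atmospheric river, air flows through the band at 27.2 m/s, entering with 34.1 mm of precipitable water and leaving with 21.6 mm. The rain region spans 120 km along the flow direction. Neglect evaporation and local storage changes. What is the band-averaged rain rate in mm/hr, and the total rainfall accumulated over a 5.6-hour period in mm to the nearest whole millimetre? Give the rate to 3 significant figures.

R ≈ 10.2 mm/hr; total ≈ 57 mm

Column moisture flux per unit crosswind length is F = V × PW.
Inflow: F_in = 27.2 × 34.1 = 927.52 mm·m/s
Outflow: F_out = 27.2 × 21.6 = 587.52 mm·m/s
Steady-state rate R = (F_in − F_out)/L = (927.52 − 587.52) / 120000 m = 2.833e-03 mm/s.
R = 2.833e-03 × 3600 = 10.2 mm/hr.
Over 5.6 h: total = 10.2 × 5.6 = 57.12 ≈ 57 mm.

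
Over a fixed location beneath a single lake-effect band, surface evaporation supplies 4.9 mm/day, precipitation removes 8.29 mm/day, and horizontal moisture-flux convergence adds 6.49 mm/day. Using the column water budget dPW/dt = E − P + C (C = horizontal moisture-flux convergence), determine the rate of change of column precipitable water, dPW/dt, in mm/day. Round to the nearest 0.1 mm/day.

dPW/dt = E − P + C = 4.9 − 8.29 + (6.49) = 3.1 mm/day.

dPW/dt ≈ 3.1 mm/day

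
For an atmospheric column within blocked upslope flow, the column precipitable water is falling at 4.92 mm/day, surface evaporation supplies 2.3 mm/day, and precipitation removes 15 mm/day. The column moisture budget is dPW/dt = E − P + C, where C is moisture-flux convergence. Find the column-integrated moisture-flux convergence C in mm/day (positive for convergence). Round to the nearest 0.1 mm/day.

C ≈ 7.8 mm/day

dPW/dt = -4.92 mm/day.
C = dPW/dt − E + P = (-4.92) − 2.3 + 15 = 7.8 mm/day.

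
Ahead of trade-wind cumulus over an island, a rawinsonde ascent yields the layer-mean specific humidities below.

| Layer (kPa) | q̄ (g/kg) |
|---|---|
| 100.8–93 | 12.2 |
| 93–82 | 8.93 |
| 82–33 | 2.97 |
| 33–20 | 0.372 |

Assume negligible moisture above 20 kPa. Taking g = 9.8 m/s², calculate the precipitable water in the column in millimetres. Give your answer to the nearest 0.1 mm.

PW ≈ 35.1 mm

Precipitable water is the column-integrated vapour mass per unit area: PW = (1/g) Σ q̄ Δp, with q in kg/kg and Δp in Pa (1 kg/m² of water = 1 mm).
Layer 100.8–93 kPa: Δp = 78 hPa = 7800 Pa, q̄ = 0.0122 kg/kg → 0.0122 × 7800 / 9.8 = 9.71 mm
Layer 93–82 kPa: Δp = 110 hPa = 11000 Pa, q̄ = 0.00893 kg/kg → 0.00893 × 11000 / 9.8 = 10.02 mm
Layer 82–33 kPa: Δp = 490 hPa = 49000 Pa, q̄ = 0.00297 kg/kg → 0.00297 × 49000 / 9.8 = 14.85 mm
Layer 33–20 kPa: Δp = 130 hPa = 13000 Pa, q̄ = 0.000372 kg/kg → 0.000372 × 13000 / 9.8 = 0.49 mm
PW = 9.71 + 10.02 + 14.85 + 0.49 = 35.07 ≈ 35.1 mm.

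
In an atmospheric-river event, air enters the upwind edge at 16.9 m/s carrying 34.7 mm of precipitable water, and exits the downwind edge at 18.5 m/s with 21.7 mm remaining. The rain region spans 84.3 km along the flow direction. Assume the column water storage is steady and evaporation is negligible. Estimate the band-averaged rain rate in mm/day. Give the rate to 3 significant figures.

R ≈ 190 mm/day

Column moisture flux per unit crosswind length is F = V × PW.
Inflow: F_in = 16.9 × 34.7 = 586.43 mm·m/s
Outflow: F_out = 18.5 × 21.7 = 401.45 mm·m/s
Steady-state rate R = (F_in − F_out)/L = (586.43 − 401.45) / 84300 m = 2.194e-03 mm/s.
R = 2.194e-03 × 3600 × 24 = 190 mm/day.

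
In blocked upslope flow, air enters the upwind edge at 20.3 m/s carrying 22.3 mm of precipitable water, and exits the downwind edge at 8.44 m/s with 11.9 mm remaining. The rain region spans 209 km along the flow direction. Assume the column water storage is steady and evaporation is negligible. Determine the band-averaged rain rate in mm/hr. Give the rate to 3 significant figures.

Column moisture flux per unit crosswind length is F = V × PW.
Inflow: F_in = 20.3 × 22.3 = 452.69 mm·m/s
Outflow: F_out = 8.44 × 11.9 = 100.436 mm·m/s
Steady-state rate R = (F_in − F_out)/L = (452.69 − 100.436) / 209000 m = 1.685e-03 mm/s.
R = 1.685e-03 × 3600 = 6.07 mm/hr.

R ≈ 6.07 mm/hr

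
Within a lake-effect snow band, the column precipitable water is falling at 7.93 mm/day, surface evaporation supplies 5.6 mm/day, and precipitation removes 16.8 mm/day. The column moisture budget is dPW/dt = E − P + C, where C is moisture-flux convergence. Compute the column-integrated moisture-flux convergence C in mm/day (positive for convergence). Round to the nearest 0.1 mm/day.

C ≈ 3.3 mm/day

dPW/dt = -7.93 mm/day.
C = dPW/dt − E + P = (-7.93) − 5.6 + 16.8 = 3.3 mm/day.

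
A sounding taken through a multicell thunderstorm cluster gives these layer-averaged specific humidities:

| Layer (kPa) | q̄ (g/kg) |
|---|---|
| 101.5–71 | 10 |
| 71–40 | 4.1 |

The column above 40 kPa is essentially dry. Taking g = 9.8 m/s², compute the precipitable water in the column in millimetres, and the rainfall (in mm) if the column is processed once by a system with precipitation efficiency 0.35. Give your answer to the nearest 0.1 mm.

PW ≈ 44.1 mm; rainfall ≈ 15.4 mm

Precipitable water is the column-integrated vapour mass per unit area: PW = (1/g) Σ q̄ Δp, with q in kg/kg and Δp in Pa (1 kg/m² of water = 1 mm).
Layer 101.5–71 kPa: Δp = 305 hPa = 30500 Pa, q̄ = 0.01 kg/kg → 0.01 × 30500 / 9.8 = 31.12 mm
Layer 71–40 kPa: Δp = 310 hPa = 31000 Pa, q̄ = 0.0041 kg/kg → 0.0041 × 31000 / 9.8 = 12.97 mm
PW = 31.12 + 12.97 = 44.09 ≈ 44.1 mm.
Rainfall = ε × PW = 0.35 × 44.1 = 15.4 mm.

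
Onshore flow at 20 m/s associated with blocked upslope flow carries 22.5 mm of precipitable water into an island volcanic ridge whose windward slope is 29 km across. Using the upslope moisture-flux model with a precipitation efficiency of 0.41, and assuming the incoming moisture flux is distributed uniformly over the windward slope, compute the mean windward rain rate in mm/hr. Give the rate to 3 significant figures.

R ≈ 22.9 mm/hr

Incoming column moisture flux per unit ridge length: F = V × PW = 20 × 22.5 = 450 mm·m/s.
Spread over the 29 km slope with efficiency ε = 0.41: R = ε·F/W = 0.41 × 450 / 29000 m = 6.362e-03 mm/s.
R = 6.362e-03 × 3600 = 22.9 mm/hr.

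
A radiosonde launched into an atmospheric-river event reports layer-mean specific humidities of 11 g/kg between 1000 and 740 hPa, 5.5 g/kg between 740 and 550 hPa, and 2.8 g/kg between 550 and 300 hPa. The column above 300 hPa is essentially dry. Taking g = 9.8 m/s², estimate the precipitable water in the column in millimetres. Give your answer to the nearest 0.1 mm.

Precipitable water is the column-integrated vapour mass per unit area: PW = (1/g) Σ q̄ Δp, with q in kg/kg and Δp in Pa (1 kg/m² of water = 1 mm).
Layer 1000–740 hPa: Δp = 260 hPa = 26000 Pa, q̄ = 0.011 kg/kg → 0.011 × 26000 / 9.8 = 29.18 mm
Layer 740–550 hPa: Δp = 190 hPa = 19000 Pa, q̄ = 0.0055 kg/kg → 0.0055 × 19000 / 9.8 = 10.66 mm
Layer 550–300 hPa: Δp = 250 hPa = 25000 Pa, q̄ = 0.0028 kg/kg → 0.0028 × 25000 / 9.8 = 7.14 mm
PW = 29.18 + 10.66 + 7.14 = 46.98 ≈ 47.0 mm.

PW ≈ 47.0 mm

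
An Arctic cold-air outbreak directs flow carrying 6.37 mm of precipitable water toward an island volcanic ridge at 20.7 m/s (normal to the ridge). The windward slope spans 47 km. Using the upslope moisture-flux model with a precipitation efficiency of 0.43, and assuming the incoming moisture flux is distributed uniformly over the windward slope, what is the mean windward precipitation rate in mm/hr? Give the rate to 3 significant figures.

R ≈ 4.34 mm/hr

Incoming column moisture flux per unit ridge length: F = V × PW = 20.7 × 6.37 = 131.859 mm·m/s.
Spread over the 47 km slope with efficiency ε = 0.43: R = ε·F/W = 0.43 × 131.859 / 47000 m = 1.206e-03 mm/s.
R = 1.206e-03 × 3600 = 4.34 mm/hr.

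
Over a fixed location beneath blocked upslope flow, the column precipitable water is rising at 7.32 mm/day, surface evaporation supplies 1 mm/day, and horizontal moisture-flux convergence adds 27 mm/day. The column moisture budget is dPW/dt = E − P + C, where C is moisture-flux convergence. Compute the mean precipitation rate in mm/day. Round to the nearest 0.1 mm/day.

P ≈ 20.7 mm/day

dPW/dt = +7.32 mm/day.
P = E + C − dPW/dt = 1 + (27) − (+7.32) = 20.7 mm/day.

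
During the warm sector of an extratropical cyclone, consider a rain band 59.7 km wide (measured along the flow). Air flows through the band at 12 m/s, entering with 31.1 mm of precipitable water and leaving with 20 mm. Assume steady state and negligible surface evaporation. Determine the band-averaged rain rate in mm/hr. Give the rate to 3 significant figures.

Column moisture flux per unit crosswind length is F = V × PW.
Inflow: F_in = 12 × 31.1 = 373.2 mm·m/s
Outflow: F_out = 12 × 20 = 240 mm·m/s
Steady-state rate R = (F_in − F_out)/L = (373.2 − 240) / 59700 m = 2.231e-03 mm/s.
R = 2.231e-03 × 3600 = 8.03 mm/hr.

R ≈ 8.03 mm/hr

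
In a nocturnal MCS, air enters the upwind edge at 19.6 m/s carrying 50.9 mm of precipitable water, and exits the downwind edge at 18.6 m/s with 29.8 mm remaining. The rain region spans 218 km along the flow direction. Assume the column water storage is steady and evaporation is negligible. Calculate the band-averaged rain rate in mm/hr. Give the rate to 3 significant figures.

R ≈ 7.32 mm/hr

Column moisture flux per unit crosswind length is F = V × PW.
Inflow: F_in = 19.6 × 50.9 = 997.64 mm·m/s
Outflow: F_out = 18.6 × 29.8 = 554.28 mm·m/s
Steady-state rate R = (F_in − F_out)/L = (997.64 − 554.28) / 218000 m = 2.034e-03 mm/s.
R = 2.034e-03 × 3600 = 7.32 mm/hr.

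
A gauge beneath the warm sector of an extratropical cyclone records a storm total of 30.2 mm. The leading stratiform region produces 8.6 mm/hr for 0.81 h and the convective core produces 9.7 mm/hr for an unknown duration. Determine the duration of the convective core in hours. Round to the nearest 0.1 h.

Known phases: 8.6 × 0.81 = 6.966 mm.
Remaining depth = 30.2 − 6.966 = 23.234 mm.
Duration = 23.234 / 9.7 = 2.4 h.

duration ≈ 2.4 h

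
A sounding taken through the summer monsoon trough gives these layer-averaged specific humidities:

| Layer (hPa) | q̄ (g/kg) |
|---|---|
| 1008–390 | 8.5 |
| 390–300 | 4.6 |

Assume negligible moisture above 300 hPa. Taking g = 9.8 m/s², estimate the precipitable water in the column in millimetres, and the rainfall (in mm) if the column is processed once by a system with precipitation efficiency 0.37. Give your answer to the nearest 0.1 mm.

Precipitable water is the column-integrated vapour mass per unit area: PW = (1/g) Σ q̄ Δp, with q in kg/kg and Δp in Pa (1 kg/m² of water = 1 mm).
Layer 1008–390 hPa: Δp = 618 hPa = 61800 Pa, q̄ = 0.0085 kg/kg → 0.0085 × 61800 / 9.8 = 53.60 mm
Layer 390–300 hPa: Δp = 90 hPa = 9000 Pa, q̄ = 0.0046 kg/kg → 0.0046 × 9000 / 9.8 = 4.22 mm
PW = 53.60 + 4.22 = 57.82 ≈ 57.8 mm.
Rainfall = ε × PW = 0.37 × 57.8 = 21.4 mm.

PW ≈ 57.8 mm; rainfall ≈ 21.4 mm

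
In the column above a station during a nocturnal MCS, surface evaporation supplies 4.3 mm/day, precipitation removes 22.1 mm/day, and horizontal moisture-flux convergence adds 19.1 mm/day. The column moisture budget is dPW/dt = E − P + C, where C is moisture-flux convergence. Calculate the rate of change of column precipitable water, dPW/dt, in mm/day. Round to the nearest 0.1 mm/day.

dPW/dt ≈ 1.3 mm/day

dPW/dt = E − P + C = 4.3 − 22.1 + (19.1) = 1.3 mm/day.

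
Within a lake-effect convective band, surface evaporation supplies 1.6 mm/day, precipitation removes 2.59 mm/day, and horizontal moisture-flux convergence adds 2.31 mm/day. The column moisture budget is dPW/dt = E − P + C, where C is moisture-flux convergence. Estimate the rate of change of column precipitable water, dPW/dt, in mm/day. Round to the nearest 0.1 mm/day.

dPW/dt = E − P + C = 1.6 − 2.59 + (2.31) = 1.3 mm/day.

dPW/dt ≈ 1.3 mm/day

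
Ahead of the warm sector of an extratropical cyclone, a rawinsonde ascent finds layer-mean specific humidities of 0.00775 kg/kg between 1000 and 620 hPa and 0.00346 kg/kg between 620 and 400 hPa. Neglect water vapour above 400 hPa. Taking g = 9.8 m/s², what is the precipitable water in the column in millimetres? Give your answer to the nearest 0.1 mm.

Precipitable water is the column-integrated vapour mass per unit area: PW = (1/g) Σ q̄ Δp, with q in kg/kg and Δp in Pa (1 kg/m² of water = 1 mm).
Layer 1000–620 hPa: Δp = 380 hPa = 38000 Pa, q̄ = 0.00775 kg/kg → 0.00775 × 38000 / 9.8 = 30.05 mm
Layer 620–400 hPa: Δp = 220 hPa = 22000 Pa, q̄ = 0.00346 kg/kg → 0.00346 × 22000 / 9.8 = 7.77 mm
PW = 30.05 + 7.77 = 37.82 ≈ 37.8 mm.

PW ≈ 37.8 mm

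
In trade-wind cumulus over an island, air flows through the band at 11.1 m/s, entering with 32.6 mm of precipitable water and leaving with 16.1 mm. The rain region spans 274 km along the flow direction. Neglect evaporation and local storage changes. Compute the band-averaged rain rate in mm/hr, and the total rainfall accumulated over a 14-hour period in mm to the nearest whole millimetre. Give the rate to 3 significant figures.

Column moisture flux per unit crosswind length is F = V × PW.
Inflow: F_in = 11.1 × 32.6 = 361.86 mm·m/s
Outflow: F_out = 11.1 × 16.1 = 178.71 mm·m/s
Steady-state rate R = (F_in − F_out)/L = (361.86 − 178.71) / 274000 m = 6.684e-04 mm/s.
R = 6.684e-04 × 3600 = 2.41 mm/hr.
Over 14 h: total = 2.41 × 14 = 33.74 ≈ 34 mm.

R ≈ 2.41 mm/hr; total ≈ 34 mm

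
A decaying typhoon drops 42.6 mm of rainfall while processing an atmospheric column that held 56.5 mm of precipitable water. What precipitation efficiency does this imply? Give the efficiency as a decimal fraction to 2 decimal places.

ε ≈ 0.75

ε = rainfall / PW = 42.6 / 56.5 = 0.75.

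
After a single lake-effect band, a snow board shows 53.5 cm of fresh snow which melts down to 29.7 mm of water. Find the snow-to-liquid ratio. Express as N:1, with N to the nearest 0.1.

Ratio = snow depth / SWE = 535 mm / 29.7 mm = 18.0, i.e. 18.0:1.

ratio ≈ 18.0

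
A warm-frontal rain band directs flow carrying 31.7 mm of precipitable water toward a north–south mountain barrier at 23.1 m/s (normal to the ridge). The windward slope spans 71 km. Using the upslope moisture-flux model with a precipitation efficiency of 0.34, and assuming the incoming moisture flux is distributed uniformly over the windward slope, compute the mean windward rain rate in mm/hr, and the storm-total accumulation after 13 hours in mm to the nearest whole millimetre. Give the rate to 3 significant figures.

Incoming column moisture flux per unit ridge length: F = V × PW = 23.1 × 31.7 = 732.27 mm·m/s.
Spread over the 71 km slope with efficiency ε = 0.34: R = ε·F/W = 0.34 × 732.27 / 71000 m = 3.507e-03 mm/s.
R = 3.507e-03 × 3600 = 12.6 mm/hr.
Over 13 h: total = 12.6 × 13 = 163.8 ≈ 164 mm.

R ≈ 12.6 mm/hr; total ≈ 164 mm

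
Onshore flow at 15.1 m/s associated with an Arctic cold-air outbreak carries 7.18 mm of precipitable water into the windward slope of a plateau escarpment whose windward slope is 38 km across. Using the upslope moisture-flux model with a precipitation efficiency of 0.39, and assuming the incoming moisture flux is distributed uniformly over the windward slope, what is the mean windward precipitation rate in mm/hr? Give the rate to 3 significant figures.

Incoming column moisture flux per unit ridge length: F = V × PW = 15.1 × 7.18 = 108.418 mm·m/s.
Spread over the 38 km slope with efficiency ε = 0.39: R = ε·F/W = 0.39 × 108.418 / 38000 m = 1.113e-03 mm/s.
R = 1.113e-03 × 3600 = 4.01 mm/hr.

R ≈ 4.01 mm/hr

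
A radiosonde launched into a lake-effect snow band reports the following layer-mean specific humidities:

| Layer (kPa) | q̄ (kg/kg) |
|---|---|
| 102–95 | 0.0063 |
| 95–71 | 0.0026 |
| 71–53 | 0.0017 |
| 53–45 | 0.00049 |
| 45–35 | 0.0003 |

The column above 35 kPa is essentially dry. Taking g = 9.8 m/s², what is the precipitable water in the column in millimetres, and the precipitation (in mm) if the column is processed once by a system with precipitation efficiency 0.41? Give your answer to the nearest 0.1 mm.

Precipitable water is the column-integrated vapour mass per unit area: PW = (1/g) Σ q̄ Δp, with q in kg/kg and Δp in Pa (1 kg/m² of water = 1 mm).
Layer 102–95 kPa: Δp = 70 hPa = 7000 Pa, q̄ = 0.0063 kg/kg → 0.0063 × 7000 / 9.8 = 4.50 mm
Layer 95–71 kPa: Δp = 240 hPa = 24000 Pa, q̄ = 0.0026 kg/kg → 0.0026 × 24000 / 9.8 = 6.37 mm
Layer 71–53 kPa: Δp = 180 hPa = 18000 Pa, q̄ = 0.0017 kg/kg → 0.0017 × 18000 / 9.8 = 3.12 mm
Layer 53–45 kPa: Δp = 80 hPa = 8000 Pa, q̄ = 0.00049 kg/kg → 0.00049 × 8000 / 9.8 = 0.40 mm
Layer 45–35 kPa: Δp = 100 hPa = 10000 Pa, q̄ = 0.0003 kg/kg → 0.0003 × 10000 / 9.8 = 0.31 mm
PW = 4.50 + 6.37 + 3.12 + 0.40 + 0.31 = 14.70 ≈ 14.7 mm.
Precipitation = ε × PW = 0.41 × 14.7 = 6.0 mm.

PW ≈ 14.7 mm; precipitation ≈ 6.0 mm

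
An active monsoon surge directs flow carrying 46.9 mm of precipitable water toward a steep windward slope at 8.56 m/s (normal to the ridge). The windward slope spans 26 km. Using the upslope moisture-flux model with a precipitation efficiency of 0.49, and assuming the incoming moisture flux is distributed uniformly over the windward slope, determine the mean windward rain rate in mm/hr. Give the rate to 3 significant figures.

R ≈ 27.2 mm/hr

Incoming column moisture flux per unit ridge length: F = V × PW = 8.56 × 46.9 = 401.464 mm·m/s.
Spread over the 26 km slope with efficiency ε = 0.49: R = ε·F/W = 0.49 × 401.464 / 26000 m = 7.566e-03 mm/s.
R = 7.566e-03 × 3600 = 27.2 mm/hr.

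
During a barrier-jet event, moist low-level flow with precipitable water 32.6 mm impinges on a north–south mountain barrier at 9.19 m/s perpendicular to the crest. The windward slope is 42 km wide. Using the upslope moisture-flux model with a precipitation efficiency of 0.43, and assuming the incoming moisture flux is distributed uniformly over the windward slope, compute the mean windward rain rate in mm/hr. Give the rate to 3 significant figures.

R ≈ 11.0 mm/hr

Incoming column moisture flux per unit ridge length: F = V × PW = 9.19 × 32.6 = 299.594 mm·m/s.
Spread over the 42 km slope with efficiency ε = 0.43: R = ε·F/W = 0.43 × 299.594 / 42000 m = 3.067e-03 mm/s.
R = 3.067e-03 × 3600 = 11.0 mm/hr.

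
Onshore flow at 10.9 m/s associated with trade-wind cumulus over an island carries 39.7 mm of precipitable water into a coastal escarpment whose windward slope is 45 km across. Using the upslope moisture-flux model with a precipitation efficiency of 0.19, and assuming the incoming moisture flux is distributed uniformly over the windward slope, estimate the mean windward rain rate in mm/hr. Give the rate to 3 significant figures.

Incoming column moisture flux per unit ridge length: F = V × PW = 10.9 × 39.7 = 432.73 mm·m/s.
Spread over the 45 km slope with efficiency ε = 0.19: R = ε·F/W = 0.19 × 432.73 / 45000 m = 1.827e-03 mm/s.
R = 1.827e-03 × 3600 = 6.58 mm/hr.

R ≈ 6.58 mm/hr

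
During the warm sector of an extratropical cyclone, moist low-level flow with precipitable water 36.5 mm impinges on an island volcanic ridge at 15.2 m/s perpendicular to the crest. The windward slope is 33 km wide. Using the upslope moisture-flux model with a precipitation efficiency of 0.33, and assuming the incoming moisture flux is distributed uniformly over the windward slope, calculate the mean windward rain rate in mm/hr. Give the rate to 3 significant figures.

Incoming column moisture flux per unit ridge length: F = V × PW = 15.2 × 36.5 = 554.8 mm·m/s.
Spread over the 33 km slope with efficiency ε = 0.33: R = ε·F/W = 0.33 × 554.8 / 33000 m = 5.548e-03 mm/s.
R = 5.548e-03 × 3600 = 20.0 mm/hr.

R ≈ 20.0 mm/hr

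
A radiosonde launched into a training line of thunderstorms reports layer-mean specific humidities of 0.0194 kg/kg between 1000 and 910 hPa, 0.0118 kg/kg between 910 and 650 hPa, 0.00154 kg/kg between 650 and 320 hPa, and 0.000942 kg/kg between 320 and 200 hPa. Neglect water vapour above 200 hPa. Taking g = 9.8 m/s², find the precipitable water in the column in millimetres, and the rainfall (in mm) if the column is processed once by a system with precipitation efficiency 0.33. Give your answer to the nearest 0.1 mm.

Precipitable water is the column-integrated vapour mass per unit area: PW = (1/g) Σ q̄ Δp, with q in kg/kg and Δp in Pa (1 kg/m² of water = 1 mm).
Layer 1000–910 hPa: Δp = 90 hPa = 9000 Pa, q̄ = 0.0194 kg/kg → 0.0194 × 9000 / 9.8 = 17.82 mm
Layer 910–650 hPa: Δp = 260 hPa = 26000 Pa, q̄ = 0.0118 kg/kg → 0.0118 × 26000 / 9.8 = 31.31 mm
Layer 650–320 hPa: Δp = 330 hPa = 33000 Pa, q̄ = 0.00154 kg/kg → 0.00154 × 33000 / 9.8 = 5.19 mm
Layer 320–200 hPa: Δp = 120 hPa = 12000 Pa, q̄ = 0.000942 kg/kg → 0.000942 × 12000 / 9.8 = 1.15 mm
PW = 17.82 + 31.31 + 5.19 + 1.15 = 55.47 ≈ 55.5 mm.
Rainfall = ε × PW = 0.33 × 55.5 = 18.3 mm.

PW ≈ 55.5 mm; rainfall ≈ 18.3 mm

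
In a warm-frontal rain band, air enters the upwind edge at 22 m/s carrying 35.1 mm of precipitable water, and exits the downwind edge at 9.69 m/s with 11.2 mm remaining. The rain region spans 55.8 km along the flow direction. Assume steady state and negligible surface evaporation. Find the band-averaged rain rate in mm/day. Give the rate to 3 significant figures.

Column moisture flux per unit crosswind length is F = V × PW.
Inflow: F_in = 22 × 35.1 = 772.2 mm·m/s
Outflow: F_out = 9.69 × 11.2 = 108.528 mm·m/s
Steady-state rate R = (F_in − F_out)/L = (772.2 − 108.528) / 55800 m = 1.189e-02 mm/s.
R = 1.189e-02 × 3600 × 24 = 1030 mm/day.

R ≈ 1030 mm/day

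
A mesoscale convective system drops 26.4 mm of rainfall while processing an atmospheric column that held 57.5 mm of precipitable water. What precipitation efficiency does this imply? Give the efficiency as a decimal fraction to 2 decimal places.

ε = rainfall / PW = 26.4 / 57.5 = 0.46.

ε ≈ 0.46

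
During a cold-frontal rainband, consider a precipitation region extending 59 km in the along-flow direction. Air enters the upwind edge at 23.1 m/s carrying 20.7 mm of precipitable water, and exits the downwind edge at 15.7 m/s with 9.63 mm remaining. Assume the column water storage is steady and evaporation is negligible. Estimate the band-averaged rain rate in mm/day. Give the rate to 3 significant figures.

Column moisture flux per unit crosswind length is F = V × PW.
Inflow: F_in = 23.1 × 20.7 = 478.17 mm·m/s
Outflow: F_out = 15.7 × 9.63 = 151.191 mm·m/s
Steady-state rate R = (F_in − F_out)/L = (478.17 − 151.191) / 59000 m = 5.542e-03 mm/s.
R = 5.542e-03 × 3600 × 24 = 479 mm/day.

R ≈ 479 mm/day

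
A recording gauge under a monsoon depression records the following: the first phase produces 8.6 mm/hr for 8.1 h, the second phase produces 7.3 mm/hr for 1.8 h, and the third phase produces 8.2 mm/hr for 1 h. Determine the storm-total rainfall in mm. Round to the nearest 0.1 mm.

total ≈ 91.0 mm

Total = Σ Rᵢ Δtᵢ = 8.6 × 8.1 + 7.3 × 1.8 + 8.2 × 1
      = 69.66 + 13.14 + 8.2 = 91.0 mm.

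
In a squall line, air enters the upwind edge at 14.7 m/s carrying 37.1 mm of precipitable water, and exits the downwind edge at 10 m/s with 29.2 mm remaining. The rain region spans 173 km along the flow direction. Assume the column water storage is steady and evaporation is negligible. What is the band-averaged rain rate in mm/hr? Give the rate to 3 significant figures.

Column moisture flux per unit crosswind length is F = V × PW.
Inflow: F_in = 14.7 × 37.1 = 545.37 mm·m/s
Outflow: F_out = 10 × 29.2 = 292 mm·m/s
Steady-state rate R = (F_in − F_out)/L = (545.37 − 292) / 173000 m = 1.465e-03 mm/s.
R = 1.465e-03 × 3600 = 5.27 mm/hr.

R ≈ 5.27 mm/hr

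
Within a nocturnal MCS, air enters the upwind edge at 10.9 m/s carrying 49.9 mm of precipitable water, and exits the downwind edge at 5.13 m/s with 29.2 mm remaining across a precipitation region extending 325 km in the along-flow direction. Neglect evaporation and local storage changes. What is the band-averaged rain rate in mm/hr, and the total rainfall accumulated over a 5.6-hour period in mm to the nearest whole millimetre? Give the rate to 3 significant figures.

R ≈ 4.37 mm/hr; total ≈ 24 mm

Column moisture flux per unit crosswind length is F = V × PW.
Inflow: F_in = 10.9 × 49.9 = 543.91 mm·m/s
Outflow: F_out = 5.13 × 29.2 = 149.796 mm·m/s
Steady-state rate R = (F_in − F_out)/L = (543.91 − 149.796) / 325000 m = 1.213e-03 mm/s.
R = 1.213e-03 × 3600 = 4.37 mm/hr.
Over 5.6 h: total = 4.37 × 5.6 = 24.472 ≈ 24 mm.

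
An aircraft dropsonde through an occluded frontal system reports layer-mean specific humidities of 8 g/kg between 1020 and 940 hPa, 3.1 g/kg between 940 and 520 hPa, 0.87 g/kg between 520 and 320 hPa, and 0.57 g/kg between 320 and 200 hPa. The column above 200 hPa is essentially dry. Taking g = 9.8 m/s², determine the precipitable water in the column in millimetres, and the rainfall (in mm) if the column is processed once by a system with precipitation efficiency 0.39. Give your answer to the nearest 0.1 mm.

PW ≈ 22.3 mm; rainfall ≈ 8.7 mm

Precipitable water is the column-integrated vapour mass per unit area: PW = (1/g) Σ q̄ Δp, with q in kg/kg and Δp in Pa (1 kg/m² of water = 1 mm).
Layer 1020–940 hPa: Δp = 80 hPa = 8000 Pa, q̄ = 0.008 kg/kg → 0.008 × 8000 / 9.8 = 6.53 mm
Layer 940–520 hPa: Δp = 420 hPa = 42000 Pa, q̄ = 0.0031 kg/kg → 0.0031 × 42000 / 9.8 = 13.29 mm
Layer 520–320 hPa: Δp = 200 hPa = 20000 Pa, q̄ = 0.00087 kg/kg → 0.00087 × 20000 / 9.8 = 1.78 mm
Layer 320–200 hPa: Δp = 120 hPa = 12000 Pa, q̄ = 0.00057 kg/kg → 0.00057 × 12000 / 9.8 = 0.70 mm
PW = 6.53 + 13.29 + 1.78 + 0.70 = 22.30 ≈ 22.3 mm.
Rainfall = ε × PW = 0.39 × 22.3 = 8.7 mm.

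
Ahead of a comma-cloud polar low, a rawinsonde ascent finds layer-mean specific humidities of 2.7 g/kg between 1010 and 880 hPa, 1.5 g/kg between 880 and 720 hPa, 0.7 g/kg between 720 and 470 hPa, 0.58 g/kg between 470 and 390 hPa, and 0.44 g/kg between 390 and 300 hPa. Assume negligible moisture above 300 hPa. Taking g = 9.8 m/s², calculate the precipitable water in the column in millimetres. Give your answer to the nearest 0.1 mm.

PW ≈ 8.7 mm

Precipitable water is the column-integrated vapour mass per unit area: PW = (1/g) Σ q̄ Δp, with q in kg/kg and Δp in Pa (1 kg/m² of water = 1 mm).
Layer 1010–880 hPa: Δp = 130 hPa = 13000 Pa, q̄ = 0.0027 kg/kg → 0.0027 × 13000 / 9.8 = 3.58 mm
Layer 880–720 hPa: Δp = 160 hPa = 16000 Pa, q̄ = 0.0015 kg/kg → 0.0015 × 16000 / 9.8 = 2.45 mm
Layer 720–470 hPa: Δp = 250 hPa = 25000 Pa, q̄ = 0.0007 kg/kg → 0.0007 × 25000 / 9.8 = 1.79 mm
Layer 470–390 hPa: Δp = 80 hPa = 8000 Pa, q̄ = 0.00058 kg/kg → 0.00058 × 8000 / 9.8 = 0.47 mm
Layer 390–300 hPa: Δp = 90 hPa = 9000 Pa, q̄ = 0.00044 kg/kg → 0.00044 × 9000 / 9.8 = 0.40 mm
PW = 3.58 + 2.45 + 1.79 + 0.47 + 0.40 = 8.69 ≈ 8.7 mm.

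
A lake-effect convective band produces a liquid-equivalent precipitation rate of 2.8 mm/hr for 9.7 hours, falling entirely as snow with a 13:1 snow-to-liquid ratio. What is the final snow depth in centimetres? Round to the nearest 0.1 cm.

snow depth ≈ 35.3 cm

Liquid-equivalent depth = 2.8 × 9.7 = 27.16 mm.
Snow depth = 27.16 mm × 13 = 353.08 mm = 35.3 cm.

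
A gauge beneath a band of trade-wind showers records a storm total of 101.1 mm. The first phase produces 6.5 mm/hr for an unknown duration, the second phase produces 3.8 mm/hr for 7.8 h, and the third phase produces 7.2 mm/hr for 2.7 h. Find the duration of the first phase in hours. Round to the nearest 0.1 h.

Known phases: 3.8 × 7.8 + 7.2 × 2.7 = 29.64 + 19.44 = 49.08 mm.
Remaining depth = 101.1 − 49.08 = 52.02 mm.
Duration = 52.02 / 6.5 = 8.0 h.

duration ≈ 8.0 h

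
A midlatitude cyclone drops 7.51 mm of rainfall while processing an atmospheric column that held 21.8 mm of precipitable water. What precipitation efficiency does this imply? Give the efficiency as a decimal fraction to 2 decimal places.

ε = rainfall / PW = 7.51 / 21.8 = 0.34.

ε ≈ 0.34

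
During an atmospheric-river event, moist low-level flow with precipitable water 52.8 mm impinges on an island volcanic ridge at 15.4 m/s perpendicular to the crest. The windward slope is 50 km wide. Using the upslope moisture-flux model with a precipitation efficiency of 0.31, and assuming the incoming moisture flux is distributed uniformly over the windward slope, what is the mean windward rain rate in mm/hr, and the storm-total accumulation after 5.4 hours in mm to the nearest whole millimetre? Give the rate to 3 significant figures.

Incoming column moisture flux per unit ridge length: F = V × PW = 15.4 × 52.8 = 813.12 mm·m/s.
Spread over the 50 km slope with efficiency ε = 0.31: R = ε·F/W = 0.31 × 813.12 / 50000 m = 5.041e-03 mm/s.
R = 5.041e-03 × 3600 = 18.1 mm/hr.
Over 5.4 h: total = 18.1 × 5.4 = 97.74 ≈ 98 mm.

R ≈ 18.1 mm/hr; total ≈ 98 mm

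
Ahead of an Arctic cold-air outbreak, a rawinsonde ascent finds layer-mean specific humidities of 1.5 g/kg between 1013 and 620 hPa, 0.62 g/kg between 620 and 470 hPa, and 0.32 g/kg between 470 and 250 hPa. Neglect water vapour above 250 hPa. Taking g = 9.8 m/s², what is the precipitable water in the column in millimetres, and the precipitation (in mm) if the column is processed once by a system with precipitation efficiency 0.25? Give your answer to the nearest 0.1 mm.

Precipitable water is the column-integrated vapour mass per unit area: PW = (1/g) Σ q̄ Δp, with q in kg/kg and Δp in Pa (1 kg/m² of water = 1 mm).
Layer 1013–620 hPa: Δp = 393 hPa = 39300 Pa, q̄ = 0.0015 kg/kg → 0.0015 × 39300 / 9.8 = 6.02 mm
Layer 620–470 hPa: Δp = 150 hPa = 15000 Pa, q̄ = 0.00062 kg/kg → 0.00062 × 15000 / 9.8 = 0.95 mm
Layer 470–250 hPa: Δp = 220 hPa = 22000 Pa, q̄ = 0.00032 kg/kg → 0.00032 × 22000 / 9.8 = 0.72 mm
PW = 6.02 + 0.95 + 0.72 = 7.69 ≈ 7.7 mm.
Precipitation = ε × PW = 0.25 × 7.7 = 1.9 mm.

PW ≈ 7.7 mm; precipitation ≈ 1.9 mm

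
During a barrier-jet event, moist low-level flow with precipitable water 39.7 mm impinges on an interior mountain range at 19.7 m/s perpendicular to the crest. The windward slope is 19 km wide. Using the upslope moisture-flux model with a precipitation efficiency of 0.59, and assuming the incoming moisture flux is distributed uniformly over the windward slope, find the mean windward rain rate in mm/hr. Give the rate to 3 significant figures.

R ≈ 87.4 mm/hr

Incoming column moisture flux per unit ridge length: F = V × PW = 19.7 × 39.7 = 782.09 mm·m/s.
Spread over the 19 km slope with efficiency ε = 0.59: R = ε·F/W = 0.59 × 782.09 / 19000 m = 2.429e-02 mm/s.
R = 2.429e-02 × 3600 = 87.4 mm/hr.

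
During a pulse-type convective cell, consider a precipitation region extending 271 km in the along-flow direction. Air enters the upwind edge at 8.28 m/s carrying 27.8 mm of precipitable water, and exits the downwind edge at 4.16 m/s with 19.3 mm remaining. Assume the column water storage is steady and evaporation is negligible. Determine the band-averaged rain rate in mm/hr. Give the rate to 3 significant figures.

Column moisture flux per unit crosswind length is F = V × PW.
Inflow: F_in = 8.28 × 27.8 = 230.184 mm·m/s
Outflow: F_out = 4.16 × 19.3 = 80.288 mm·m/s
Steady-state rate R = (F_in − F_out)/L = (230.184 − 80.288) / 271000 m = 5.531e-04 mm/s.
R = 5.531e-04 × 3600 = 1.99 mm/hr.

R ≈ 1.99 mm/hr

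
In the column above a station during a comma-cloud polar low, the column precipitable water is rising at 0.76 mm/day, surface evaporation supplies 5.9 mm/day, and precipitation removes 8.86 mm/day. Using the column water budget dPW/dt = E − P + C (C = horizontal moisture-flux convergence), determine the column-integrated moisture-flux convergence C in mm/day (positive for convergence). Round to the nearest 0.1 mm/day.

C ≈ 3.7 mm/day

dPW/dt = +0.76 mm/day.
C = dPW/dt − E + P = (+0.76) − 5.9 + 8.86 = 3.7 mm/day.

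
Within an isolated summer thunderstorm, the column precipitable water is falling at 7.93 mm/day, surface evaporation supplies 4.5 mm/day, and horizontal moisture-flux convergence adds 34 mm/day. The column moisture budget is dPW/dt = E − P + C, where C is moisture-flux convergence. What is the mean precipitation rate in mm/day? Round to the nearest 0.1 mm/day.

P ≈ 46.4 mm/day

dPW/dt = -7.93 mm/day.
P = E + C − dPW/dt = 4.5 + (34) − (-7.93) = 46.4 mm/day.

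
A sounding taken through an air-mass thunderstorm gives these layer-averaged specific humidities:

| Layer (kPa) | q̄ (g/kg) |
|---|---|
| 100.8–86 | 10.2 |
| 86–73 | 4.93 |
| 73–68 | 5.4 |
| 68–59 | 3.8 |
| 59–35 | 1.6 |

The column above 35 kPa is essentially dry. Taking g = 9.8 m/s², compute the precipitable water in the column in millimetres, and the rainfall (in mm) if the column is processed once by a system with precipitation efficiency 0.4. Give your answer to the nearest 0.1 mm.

Precipitable water is the column-integrated vapour mass per unit area: PW = (1/g) Σ q̄ Δp, with q in kg/kg and Δp in Pa (1 kg/m² of water = 1 mm).
Layer 100.8–86 kPa: Δp = 148 hPa = 14800 Pa, q̄ = 0.0102 kg/kg → 0.0102 × 14800 / 9.8 = 15.40 mm
Layer 86–73 kPa: Δp = 130 hPa = 13000 Pa, q̄ = 0.00493 kg/kg → 0.00493 × 13000 / 9.8 = 6.54 mm
Layer 73–68 kPa: Δp = 50 hPa = 5000 Pa, q̄ = 0.0054 kg/kg → 0.0054 × 5000 / 9.8 = 2.76 mm
Layer 68–59 kPa: Δp = 90 hPa = 9000 Pa, q̄ = 0.0038 kg/kg → 0.0038 × 9000 / 9.8 = 3.49 mm
Layer 59–35 kPa: Δp = 240 hPa = 24000 Pa, q̄ = 0.0016 kg/kg → 0.0016 × 24000 / 9.8 = 3.92 mm
PW = 15.40 + 6.54 + 2.76 + 3.49 + 3.92 = 32.11 ≈ 32.1 mm.
Rainfall = ε × PW = 0.4 × 32.1 = 12.8 mm.

PW ≈ 32.1 mm; rainfall ≈ 12.8 mm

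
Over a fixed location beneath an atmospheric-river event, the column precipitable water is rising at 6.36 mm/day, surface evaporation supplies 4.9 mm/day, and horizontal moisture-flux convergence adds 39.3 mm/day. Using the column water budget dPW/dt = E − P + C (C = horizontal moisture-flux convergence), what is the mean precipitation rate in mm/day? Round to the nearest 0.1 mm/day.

P ≈ 37.8 mm/day

dPW/dt = +6.36 mm/day.
P = E + C − dPW/dt = 4.9 + (39.3) − (+6.36) = 37.8 mm/day.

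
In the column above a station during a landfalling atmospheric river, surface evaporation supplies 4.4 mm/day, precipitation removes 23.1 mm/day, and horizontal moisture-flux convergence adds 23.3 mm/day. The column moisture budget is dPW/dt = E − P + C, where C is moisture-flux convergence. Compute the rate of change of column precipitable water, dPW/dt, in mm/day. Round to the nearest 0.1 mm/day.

dPW/dt = E − P + C = 4.4 − 23.1 + (23.3) = 4.6 mm/day.

dPW/dt ≈ 4.6 mm/day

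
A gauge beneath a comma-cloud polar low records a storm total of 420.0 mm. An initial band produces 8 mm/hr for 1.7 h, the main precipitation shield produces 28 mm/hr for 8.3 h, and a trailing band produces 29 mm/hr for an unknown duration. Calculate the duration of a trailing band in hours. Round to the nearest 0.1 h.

Known phases: 8 × 1.7 + 28 × 8.3 = 13.6 + 232.4 = 246 mm.
Remaining depth = 420.0 − 246 = 174 mm.
Duration = 174 / 29 = 6.0 h.

duration ≈ 6.0 h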